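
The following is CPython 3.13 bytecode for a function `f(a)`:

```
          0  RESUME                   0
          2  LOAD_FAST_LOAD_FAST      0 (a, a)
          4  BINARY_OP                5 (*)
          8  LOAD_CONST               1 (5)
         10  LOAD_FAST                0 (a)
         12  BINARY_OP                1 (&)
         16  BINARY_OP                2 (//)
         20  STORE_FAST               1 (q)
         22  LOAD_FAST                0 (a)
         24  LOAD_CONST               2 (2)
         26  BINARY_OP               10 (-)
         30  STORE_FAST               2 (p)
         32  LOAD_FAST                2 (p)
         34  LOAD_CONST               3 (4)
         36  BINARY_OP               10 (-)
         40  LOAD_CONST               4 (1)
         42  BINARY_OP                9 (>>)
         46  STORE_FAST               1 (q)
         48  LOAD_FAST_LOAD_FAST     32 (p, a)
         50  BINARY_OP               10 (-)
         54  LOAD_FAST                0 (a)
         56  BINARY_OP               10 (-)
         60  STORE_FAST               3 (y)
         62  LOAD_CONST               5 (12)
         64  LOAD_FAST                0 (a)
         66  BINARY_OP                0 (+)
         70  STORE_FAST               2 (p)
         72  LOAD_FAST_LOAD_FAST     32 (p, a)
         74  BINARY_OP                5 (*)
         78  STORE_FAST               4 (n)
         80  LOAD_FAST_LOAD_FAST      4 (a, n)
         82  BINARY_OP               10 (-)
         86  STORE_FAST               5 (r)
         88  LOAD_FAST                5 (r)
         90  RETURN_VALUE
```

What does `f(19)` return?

LOAD_FAST_LOAD_FAST a,a → push 19,19. Stack: [19, 19]
BINARY_OP * → 19 * 19 = 361. Stack: [361]
LOAD_CONST → push 5. Stack: [361, 5]
LOAD_FAST a → push 19. Stack: [361, 5, 19]
BINARY_OP & → 5 & 19 = 1. Stack: [361, 1]
BINARY_OP // → 361 // 1 = 361. Stack: [361]
STORE_FAST q → q=361. Stack: []
LOAD_FAST a → push 19. Stack: [19]
LOAD_CONST → push 2. Stack: [19, 2]
BINARY_OP - → 19 - 2 = 17. Stack: [17]
STORE_FAST p → p=17. Stack: []
LOAD_FAST p → push 17. Stack: [17]
LOAD_CONST → push 4. Stack: [17, 4]
BINARY_OP - → 17 - 4 = 13. Stack: [13]
LOAD_CONST → push 1. Stack: [13, 1]
BINARY_OP >> → 13 >> 1 = 6. Stack: [6]
STORE_FAST q → q=6. Stack: []
LOAD_FAST_LOAD_FAST p,a → push 17,19. Stack: [17, 19]
BINARY_OP - → 17 - 19 = -2. Stack: [-2]
LOAD_FAST a → push 19. Stack: [-2, 19]
BINARY_OP - → -2 - 19 = -21. Stack: [-21]
STORE_FAST y → y=-21. Stack: []
LOAD_CONST → push 12. Stack: [12]
LOAD_FAST a → push 19. Stack: [12, 19]
BINARY_OP + → 12 + 19 = 31. Stack: [31]
STORE_FAST p → p=31. Stack: []
LOAD_FAST_LOAD_FAST p,a → push 31,19. Stack: [31, 19]
BINARY_OP * → 31 * 19 = 589. Stack: [589]
STORE_FAST n → n=589. Stack: []
LOAD_FAST_LOAD_FAST a,n → push 19,589. Stack: [19, 589]
BINARY_OP - → 19 - 589 = -570. Stack: [-570]
STORE_FAST r → r=-570. Stack: []
LOAD_FAST r → push -570. Stack: [-570]
RETURN_VALUE → return -570.

-570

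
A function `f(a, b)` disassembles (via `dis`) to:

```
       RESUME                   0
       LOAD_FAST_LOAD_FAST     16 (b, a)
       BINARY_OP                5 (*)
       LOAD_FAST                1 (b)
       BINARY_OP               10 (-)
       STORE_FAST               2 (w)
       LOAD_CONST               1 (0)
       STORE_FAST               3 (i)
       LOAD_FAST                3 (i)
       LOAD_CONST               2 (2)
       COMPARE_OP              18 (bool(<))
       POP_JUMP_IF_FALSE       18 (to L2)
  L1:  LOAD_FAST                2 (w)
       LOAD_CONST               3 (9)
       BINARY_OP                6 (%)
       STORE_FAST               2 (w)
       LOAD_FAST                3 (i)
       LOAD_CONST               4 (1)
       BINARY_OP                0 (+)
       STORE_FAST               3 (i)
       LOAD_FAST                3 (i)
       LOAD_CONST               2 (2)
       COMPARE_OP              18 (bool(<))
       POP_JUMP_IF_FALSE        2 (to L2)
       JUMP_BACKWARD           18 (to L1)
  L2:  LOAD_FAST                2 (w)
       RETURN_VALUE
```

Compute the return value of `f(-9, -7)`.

LOAD_FAST_LOAD_FAST b,a → push -7,-9. Stack: [-7, -9]
BINARY_OP * → -7 * -9 = 63. Stack: [63]
LOAD_FAST b → push -7. Stack: [63, -7]
BINARY_OP - → 63 - -7 = 70. Stack: [70]
STORE_FAST w → w=70. Stack: []
LOAD_CONST → push 0. Stack: [0]
STORE_FAST i → i=0. Stack: []
LOAD_FAST i → push 0. Stack: [0]
LOAD_CONST → push 2. Stack: [0, 2]
COMPARE_OP bool(<) → 0 vs 2 = True. Stack: [True]
POP_JUMP_IF_FALSE → pop True; no jump. Stack: []
LOAD_FAST w → push 70. Stack: [70]
LOAD_CONST → push 9. Stack: [70, 9]
BINARY_OP % → 70 % 9 = 7. Stack: [7]
STORE_FAST w → w=7. Stack: []
LOAD_FAST i → push 0. Stack: [0]
LOAD_CONST → push 1. Stack: [0, 1]
BINARY_OP + → 0 + 1 = 1. Stack: [1]
STORE_FAST i → i=1. Stack: []
LOAD_FAST i → push 1. Stack: [1]
LOAD_CONST → push 2. Stack: [1, 2]
COMPARE_OP bool(<) → 1 vs 2 = True. Stack: [True]
POP_JUMP_IF_FALSE → pop True; no jump. Stack: []
LOAD_FAST w → push 7. Stack: [7]
LOAD_CONST → push 9. Stack: [7, 9]
BINARY_OP % → 7 % 9 = 7. Stack: [7]
STORE_FAST w → w=7. Stack: []
LOAD_FAST i → push 1. Stack: [1]
LOAD_CONST → push 1. Stack: [1, 1]
BINARY_OP + → 1 + 1 = 2. Stack: [2]
STORE_FAST i → i=2. Stack: []
LOAD_FAST i → push 2. Stack: [2]
LOAD_CONST → push 2. Stack: [2, 2]
COMPARE_OP bool(<) → 2 vs 2 = False. Stack: [False]
POP_JUMP_IF_FALSE → pop False; jump. Stack: []
LOAD_FAST w → push 7. Stack: [7]
RETURN_VALUE → return 7.

7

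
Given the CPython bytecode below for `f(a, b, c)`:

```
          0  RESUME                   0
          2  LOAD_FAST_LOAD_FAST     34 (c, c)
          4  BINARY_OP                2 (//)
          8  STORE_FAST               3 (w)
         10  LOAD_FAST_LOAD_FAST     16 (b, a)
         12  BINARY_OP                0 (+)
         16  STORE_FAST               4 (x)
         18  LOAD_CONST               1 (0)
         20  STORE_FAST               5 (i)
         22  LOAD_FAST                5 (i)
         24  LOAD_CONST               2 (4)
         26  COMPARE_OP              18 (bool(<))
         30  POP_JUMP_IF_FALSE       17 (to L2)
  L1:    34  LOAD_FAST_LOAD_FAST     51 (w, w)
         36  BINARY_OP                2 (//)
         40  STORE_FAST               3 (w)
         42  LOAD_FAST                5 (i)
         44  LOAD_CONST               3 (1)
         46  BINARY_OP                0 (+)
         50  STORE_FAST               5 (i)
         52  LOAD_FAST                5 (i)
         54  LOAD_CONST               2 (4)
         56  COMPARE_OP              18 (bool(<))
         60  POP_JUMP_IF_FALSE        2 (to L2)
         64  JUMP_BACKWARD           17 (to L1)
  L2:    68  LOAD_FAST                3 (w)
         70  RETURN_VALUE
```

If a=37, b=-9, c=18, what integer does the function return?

LOAD_FAST_LOAD_FAST c,c → push 18,18. Stack: [18, 18]
BINARY_OP // → 18 // 18 = 1. Stack: [1]
STORE_FAST w → w=1. Stack: []
LOAD_FAST_LOAD_FAST b,a → push -9,37. Stack: [-9, 37]
BINARY_OP + → -9 + 37 = 28. Stack: [28]
STORE_FAST x → x=28. Stack: []
LOAD_CONST → push 0. Stack: [0]
STORE_FAST i → i=0. Stack: []
LOAD_FAST i → push 0. Stack: [0]
LOAD_CONST → push 4. Stack: [0, 4]
COMPARE_OP bool(<) → 0 vs 4 = True. Stack: [True]
POP_JUMP_IF_FALSE → pop True; no jump. Stack: []
LOAD_FAST_LOAD_FAST w,w → push 1,1. Stack: [1, 1]
BINARY_OP // → 1 // 1 = 1. Stack: [1]
STORE_FAST w → w=1. Stack: []
LOAD_FAST i → push 0. Stack: [0]
LOAD_CONST → push 1. Stack: [0, 1]
BINARY_OP + → 0 + 1 = 1. Stack: [1]
STORE_FAST i → i=1. Stack: []
LOAD_FAST i → push 1. Stack: [1]
LOAD_CONST → push 4. Stack: [1, 4]
COMPARE_OP bool(<) → 1 vs 4 = True. Stack: [True]
POP_JUMP_IF_FALSE → pop True; no jump. Stack: []
LOAD_FAST_LOAD_FAST w,w → push 1,1. Stack: [1, 1]
BINARY_OP // → 1 // 1 = 1. Stack: [1]
STORE_FAST w → w=1. Stack: []
LOAD_FAST i → push 1. Stack: [1]
LOAD_CONST → push 1. Stack: [1, 1]
BINARY_OP + → 1 + 1 = 2. Stack: [2]
STORE_FAST i → i=2. Stack: []
LOAD_FAST i → push 2. Stack: [2]
LOAD_CONST → push 4. Stack: [2, 4]
COMPARE_OP bool(<) → 2 vs 4 = True. Stack: [True]
POP_JUMP_IF_FALSE → pop True; no jump. Stack: []
LOAD_FAST_LOAD_FAST w,w → push 1,1. Stack: [1, 1]
BINARY_OP // → 1 // 1 = 1. Stack: [1]
STORE_FAST w → w=1. Stack: []
LOAD_FAST i → push 2. Stack: [2]
LOAD_CONST → push 1. Stack: [2, 1]
BINARY_OP + → 2 + 1 = 3. Stack: [3]
STORE_FAST i → i=3. Stack: []
LOAD_FAST i → push 3. Stack: [3]
LOAD_CONST → push 4. Stack: [3, 4]
COMPARE_OP bool(<) → 3 vs 4 = True. Stack: [True]
POP_JUMP_IF_FALSE → pop True; no jump. Stack: []
LOAD_FAST_LOAD_FAST w,w → push 1,1. Stack: [1, 1]
BINARY_OP // → 1 // 1 = 1. Stack: [1]
STORE_FAST w → w=1. Stack: []
LOAD_FAST i → push 3. Stack: [3]
LOAD_CONST → push 1. Stack: [3, 1]
BINARY_OP + → 3 + 1 = 4. Stack: [4]
STORE_FAST i → i=4. Stack: []
LOAD_FAST i → push 4. Stack: [4]
LOAD_CONST → push 4. Stack: [4, 4]
COMPARE_OP bool(<) → 4 vs 4 = False. Stack: [False]
POP_JUMP_IF_FALSE → pop False; jump. Stack: []
LOAD_FAST w → push 1. Stack: [1]
RETURN_VALUE → return 1.

1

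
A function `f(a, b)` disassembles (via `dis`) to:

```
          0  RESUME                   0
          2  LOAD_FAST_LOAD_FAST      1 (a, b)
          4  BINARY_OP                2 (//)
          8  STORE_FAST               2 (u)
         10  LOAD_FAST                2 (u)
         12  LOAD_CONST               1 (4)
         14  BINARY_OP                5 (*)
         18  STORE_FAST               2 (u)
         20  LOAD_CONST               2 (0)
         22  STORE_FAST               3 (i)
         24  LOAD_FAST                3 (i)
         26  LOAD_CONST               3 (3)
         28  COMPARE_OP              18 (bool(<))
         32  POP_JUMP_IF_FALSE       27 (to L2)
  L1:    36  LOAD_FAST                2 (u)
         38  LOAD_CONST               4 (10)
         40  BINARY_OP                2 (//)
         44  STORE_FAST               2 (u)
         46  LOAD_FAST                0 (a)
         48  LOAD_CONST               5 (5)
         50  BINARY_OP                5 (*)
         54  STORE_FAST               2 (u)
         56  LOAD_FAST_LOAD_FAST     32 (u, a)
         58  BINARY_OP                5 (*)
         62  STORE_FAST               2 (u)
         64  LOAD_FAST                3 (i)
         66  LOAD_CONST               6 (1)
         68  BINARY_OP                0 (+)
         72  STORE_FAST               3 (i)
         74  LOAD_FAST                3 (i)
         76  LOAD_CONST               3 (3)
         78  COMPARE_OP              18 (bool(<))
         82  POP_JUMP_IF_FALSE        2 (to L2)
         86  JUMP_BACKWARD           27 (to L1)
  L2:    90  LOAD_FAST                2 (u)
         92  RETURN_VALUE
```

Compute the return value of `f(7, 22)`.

LOAD_FAST_LOAD_FAST a,b → push 7,22
BINARY_OP // → 7 // 22 = 0
STORE_FAST u → u=0
LOAD_FAST u → push 0
LOAD_CONST → push 4
BINARY_OP * → 0 * 4 = 0
STORE_FAST u → u=0
LOAD_CONST → push 0
STORE_FAST i → i=0
LOAD_FAST i → push 0
LOAD_CONST → push 3
COMPARE_OP bool(<) → 0 vs 3 = True
POP_JUMP_IF_FALSE → pop True; no jump
LOAD_FAST u → push 0
LOAD_CONST → push 10
BINARY_OP // → 0 // 10 = 0
STORE_FAST u → u=0
LOAD_FAST a → push 7
LOAD_CONST → push 5
BINARY_OP * → 7 * 5 = 35
STORE_FAST u → u=35
LOAD_FAST_LOAD_FAST u,a → push 35,7
BINARY_OP * → 35 * 7 = 245
STORE_FAST u → u=245
LOAD_FAST i → push 0
LOAD_CONST → push 1
BINARY_OP + → 0 + 1 = 1
STORE_FAST i → i=1
LOAD_FAST i → push 1
LOAD_CONST → push 3
COMPARE_OP bool(<) → 1 vs 3 = True
POP_JUMP_IF_FALSE → pop True; no jump
LOAD_FAST u → push 245
LOAD_CONST → push 10
BINARY_OP // → 245 // 10 = 24
STORE_FAST u → u=24
LOAD_FAST a → push 7
LOAD_CONST → push 5
BINARY_OP * → 7 * 5 = 35
STORE_FAST u → u=35
LOAD_FAST_LOAD_FAST u,a → push 35,7
BINARY_OP * → 35 * 7 = 245
STORE_FAST u → u=245
LOAD_FAST i → push 1
LOAD_CONST → push 1
BINARY_OP + → 1 + 1 = 2
STORE_FAST i → i=2
LOAD_FAST i → push 2
LOAD_CONST → push 3
COMPARE_OP bool(<) → 2 vs 3 = True
POP_JUMP_IF_FALSE → pop True; no jump
LOAD_FAST u → push 245
LOAD_CONST → push 10
BINARY_OP // → 245 // 10 = 24
STORE_FAST u → u=24
LOAD_FAST a → push 7
LOAD_CONST → push 5
BINARY_OP * → 7 * 5 = 35
STORE_FAST u → u=35
LOAD_FAST_LOAD_FAST u,a → push 35,7
BINARY_OP * → 35 * 7 = 245
STORE_FAST u → u=245
LOAD_FAST i → push 2
LOAD_CONST → push 1
BINARY_OP + → 2 + 1 = 3
STORE_FAST i → i=3
LOAD_FAST i → push 3
LOAD_CONST → push 3
COMPARE_OP bool(<) → 3 vs 3 = False
POP_JUMP_IF_FALSE → pop False; jump
LOAD_FAST u → push 245
RETURN_VALUE → return 245.

245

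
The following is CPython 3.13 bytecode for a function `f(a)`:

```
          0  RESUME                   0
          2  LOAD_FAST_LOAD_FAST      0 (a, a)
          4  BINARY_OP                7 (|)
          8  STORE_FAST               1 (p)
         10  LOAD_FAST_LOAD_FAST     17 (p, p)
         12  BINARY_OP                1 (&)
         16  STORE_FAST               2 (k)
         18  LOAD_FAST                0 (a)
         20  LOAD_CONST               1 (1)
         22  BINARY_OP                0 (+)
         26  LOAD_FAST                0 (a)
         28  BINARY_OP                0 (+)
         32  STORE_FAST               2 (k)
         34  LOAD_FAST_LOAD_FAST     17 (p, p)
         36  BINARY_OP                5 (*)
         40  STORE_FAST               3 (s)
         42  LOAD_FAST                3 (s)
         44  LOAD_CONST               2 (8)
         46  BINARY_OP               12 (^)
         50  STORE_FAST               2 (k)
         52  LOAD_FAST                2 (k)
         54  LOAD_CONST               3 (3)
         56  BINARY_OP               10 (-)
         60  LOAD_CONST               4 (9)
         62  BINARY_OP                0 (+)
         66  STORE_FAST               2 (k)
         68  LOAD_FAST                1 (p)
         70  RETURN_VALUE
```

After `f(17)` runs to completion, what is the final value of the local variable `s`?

LOAD_FAST_LOAD_FAST a,a → push 17,17. Stack: [17, 17]
BINARY_OP | → 17 | 17 = 17. Stack: [17]
STORE_FAST p → p=17. Stack: []
LOAD_FAST_LOAD_FAST p,p → push 17,17. Stack: [17, 17]
BINARY_OP & → 17 & 17 = 17. Stack: [17]
STORE_FAST k → k=17. Stack: []
LOAD_FAST a → push 17. Stack: [17]
LOAD_CONST → push 1. Stack: [17, 1]
BINARY_OP + → 17 + 1 = 18. Stack: [18]
LOAD_FAST a → push 17. Stack: [18, 17]
BINARY_OP + → 18 + 17 = 35. Stack: [35]
STORE_FAST k → k=35. Stack: []
LOAD_FAST_LOAD_FAST p,p → push 17,17. Stack: [17, 17]
BINARY_OP * → 17 * 17 = 289. Stack: [289]
STORE_FAST s → s=289. Stack: []
LOAD_FAST s → push 289. Stack: [289]
LOAD_CONST → push 8. Stack: [289, 8]
BINARY_OP ^ → 289 ^ 8 = 297. Stack: [297]
STORE_FAST k → k=297. Stack: []
LOAD_FAST k → push 297. Stack: [297]
LOAD_CONST → push 3. Stack: [297, 3]
BINARY_OP - → 297 - 3 = 294. Stack: [294]
LOAD_CONST → push 9. Stack: [294, 9]
BINARY_OP + → 294 + 9 = 303. Stack: [303]
STORE_FAST k → k=303. Stack: []
LOAD_FAST p → push 17. Stack: [17]
RETURN_VALUE → return 17.

289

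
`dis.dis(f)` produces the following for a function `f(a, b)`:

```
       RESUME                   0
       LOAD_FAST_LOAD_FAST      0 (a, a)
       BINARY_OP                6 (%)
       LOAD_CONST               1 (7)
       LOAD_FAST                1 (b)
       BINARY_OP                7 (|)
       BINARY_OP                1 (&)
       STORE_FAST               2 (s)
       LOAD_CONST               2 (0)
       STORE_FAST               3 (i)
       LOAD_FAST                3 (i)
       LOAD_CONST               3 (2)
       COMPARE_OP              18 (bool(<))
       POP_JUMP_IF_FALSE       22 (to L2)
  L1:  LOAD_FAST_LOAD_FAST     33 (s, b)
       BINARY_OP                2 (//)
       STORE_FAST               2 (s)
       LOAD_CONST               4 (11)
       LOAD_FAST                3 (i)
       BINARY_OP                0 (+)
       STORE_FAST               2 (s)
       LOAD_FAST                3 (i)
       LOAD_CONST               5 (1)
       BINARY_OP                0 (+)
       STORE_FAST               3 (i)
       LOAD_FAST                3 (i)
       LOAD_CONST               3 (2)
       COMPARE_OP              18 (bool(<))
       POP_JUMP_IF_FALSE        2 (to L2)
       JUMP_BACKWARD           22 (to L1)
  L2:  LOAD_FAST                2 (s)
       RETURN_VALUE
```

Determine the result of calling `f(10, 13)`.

LOAD_FAST_LOAD_FAST a,a → push 10,10. Stack: [10, 10]
BINARY_OP % → 10 % 10 = 0. Stack: [0]
LOAD_CONST → push 7. Stack: [0, 7]
LOAD_FAST b → push 13. Stack: [0, 7, 13]
BINARY_OP | → 7 | 13 = 15. Stack: [0, 15]
BINARY_OP & → 0 & 15 = 0. Stack: [0]
STORE_FAST s → s=0. Stack: []
LOAD_CONST → push 0. Stack: [0]
STORE_FAST i → i=0. Stack: []
LOAD_FAST i → push 0. Stack: [0]
LOAD_CONST → push 2. Stack: [0, 2]
COMPARE_OP bool(<) → 0 vs 2 = True. Stack: [True]
POP_JUMP_IF_FALSE → pop True; no jump. Stack: []
LOAD_FAST_LOAD_FAST s,b → push 0,13. Stack: [0, 13]
BINARY_OP // → 0 // 13 = 0. Stack: [0]
STORE_FAST s → s=0. Stack: []
LOAD_CONST → push 11. Stack: [11]
LOAD_FAST i → push 0. Stack: [11, 0]
BINARY_OP + → 11 + 0 = 11. Stack: [11]
STORE_FAST s → s=11. Stack: []
LOAD_FAST i → push 0. Stack: [0]
LOAD_CONST → push 1. Stack: [0, 1]
BINARY_OP + → 0 + 1 = 1. Stack: [1]
STORE_FAST i → i=1. Stack: []
LOAD_FAST i → push 1. Stack: [1]
LOAD_CONST → push 2. Stack: [1, 2]
COMPARE_OP bool(<) → 1 vs 2 = True. Stack: [True]
POP_JUMP_IF_FALSE → pop True; no jump. Stack: []
LOAD_FAST_LOAD_FAST s,b → push 11,13. Stack: [11, 13]
BINARY_OP // → 11 // 13 = 0. Stack: [0]
STORE_FAST s → s=0. Stack: []
LOAD_CONST → push 11. Stack: [11]
LOAD_FAST i → push 1. Stack: [11, 1]
BINARY_OP + → 11 + 1 = 12. Stack: [12]
STORE_FAST s → s=12. Stack: []
LOAD_FAST i → push 1. Stack: [1]
LOAD_CONST → push 1. Stack: [1, 1]
BINARY_OP + → 1 + 1 = 2. Stack: [2]
STORE_FAST i → i=2. Stack: []
LOAD_FAST i → push 2. Stack: [2]
LOAD_CONST → push 2. Stack: [2, 2]
COMPARE_OP bool(<) → 2 vs 2 = False. Stack: [False]
POP_JUMP_IF_FALSE → pop False; jump. Stack: []
LOAD_FAST s → push 12. Stack: [12]
RETURN_VALUE → return 12.

12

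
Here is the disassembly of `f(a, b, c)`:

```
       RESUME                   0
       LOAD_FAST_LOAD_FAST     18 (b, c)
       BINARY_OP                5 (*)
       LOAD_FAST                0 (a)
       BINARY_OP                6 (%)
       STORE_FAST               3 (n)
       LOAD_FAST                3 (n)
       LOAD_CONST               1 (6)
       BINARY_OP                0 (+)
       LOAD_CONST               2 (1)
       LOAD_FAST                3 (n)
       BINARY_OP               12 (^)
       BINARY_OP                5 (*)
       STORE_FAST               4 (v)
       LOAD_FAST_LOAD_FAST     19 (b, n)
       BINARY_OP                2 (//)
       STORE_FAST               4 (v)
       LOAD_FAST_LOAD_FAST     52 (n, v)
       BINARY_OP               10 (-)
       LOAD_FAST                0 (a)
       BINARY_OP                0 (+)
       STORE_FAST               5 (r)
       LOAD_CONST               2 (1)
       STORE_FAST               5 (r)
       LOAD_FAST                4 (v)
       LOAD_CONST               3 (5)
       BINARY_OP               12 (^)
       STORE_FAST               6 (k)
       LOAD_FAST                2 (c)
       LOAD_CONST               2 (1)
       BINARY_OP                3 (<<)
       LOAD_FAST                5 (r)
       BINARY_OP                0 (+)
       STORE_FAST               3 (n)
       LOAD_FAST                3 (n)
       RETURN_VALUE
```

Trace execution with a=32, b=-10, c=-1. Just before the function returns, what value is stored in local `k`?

-6

LOAD_FAST_LOAD_FAST b,c → push -10,-1. Stack: [-10, -1]
BINARY_OP * → -10 * -1 = 10. Stack: [10]
LOAD_FAST a → push 32. Stack: [10, 32]
BINARY_OP % → 10 % 32 = 10. Stack: [10]
STORE_FAST n → n=10. Stack: []
LOAD_FAST n → push 10. Stack: [10]
LOAD_CONST → push 6. Stack: [10, 6]
BINARY_OP + → 10 + 6 = 16. Stack: [16]
LOAD_CONST → push 1. Stack: [16, 1]
LOAD_FAST n → push 10. Stack: [16, 1, 10]
BINARY_OP ^ → 1 ^ 10 = 11. Stack: [16, 11]
BINARY_OP * → 16 * 11 = 176. Stack: [176]
STORE_FAST v → v=176. Stack: []
LOAD_FAST_LOAD_FAST b,n → push -10,10. Stack: [-10, 10]
BINARY_OP // → -10 // 10 = -1. Stack: [-1]
STORE_FAST v → v=-1. Stack: []
LOAD_FAST_LOAD_FAST n,v → push 10,-1. Stack: [10, -1]
BINARY_OP - → 10 - -1 = 11. Stack: [11]
LOAD_FAST a → push 32. Stack: [11, 32]
BINARY_OP + → 11 + 32 = 43. Stack: [43]
STORE_FAST r → r=43. Stack: []
LOAD_CONST → push 1. Stack: [1]
STORE_FAST r → r=1. Stack: []
LOAD_FAST v → push -1. Stack: [-1]
LOAD_CONST → push 5. Stack: [-1, 5]
BINARY_OP ^ → -1 ^ 5 = -6. Stack: [-6]
STORE_FAST k → k=-6. Stack: []
LOAD_FAST c → push -1. Stack: [-1]
LOAD_CONST → push 1. Stack: [-1, 1]
BINARY_OP << → -1 << 1 = -2. Stack: [-2]
LOAD_FAST r → push 1. Stack: [-2, 1]
BINARY_OP + → -2 + 1 = -1. Stack: [-1]
STORE_FAST n → n=-1. Stack: []
LOAD_FAST n → push -1. Stack: [-1]
RETURN_VALUE → return -1.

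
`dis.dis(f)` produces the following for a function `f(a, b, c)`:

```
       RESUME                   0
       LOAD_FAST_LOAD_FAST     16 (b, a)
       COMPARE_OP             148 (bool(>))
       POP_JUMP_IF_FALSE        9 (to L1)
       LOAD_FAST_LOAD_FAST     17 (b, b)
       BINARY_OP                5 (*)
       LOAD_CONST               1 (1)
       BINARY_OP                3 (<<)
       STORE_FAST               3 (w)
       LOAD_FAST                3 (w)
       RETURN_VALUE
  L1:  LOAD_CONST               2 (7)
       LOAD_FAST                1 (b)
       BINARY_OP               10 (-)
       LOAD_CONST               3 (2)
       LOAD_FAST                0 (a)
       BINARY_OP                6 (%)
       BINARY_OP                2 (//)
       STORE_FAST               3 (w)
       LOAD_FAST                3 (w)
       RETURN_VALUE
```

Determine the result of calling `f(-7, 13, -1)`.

338

LOAD_FAST_LOAD_FAST b,a → push 13,-7. Stack: [13, -7]
COMPARE_OP bool(>) → 13 vs -7 = True. Stack: [True]
POP_JUMP_IF_FALSE → pop True; no jump. Stack: []
LOAD_FAST_LOAD_FAST b,b → push 13,13. Stack: [13, 13]
BINARY_OP * → 13 * 13 = 169. Stack: [169]
LOAD_CONST → push 1. Stack: [169, 1]
BINARY_OP << → 169 << 1 = 338. Stack: [338]
STORE_FAST w → w=338. Stack: []
LOAD_FAST w → push 338. Stack: [338]
RETURN_VALUE → return 338.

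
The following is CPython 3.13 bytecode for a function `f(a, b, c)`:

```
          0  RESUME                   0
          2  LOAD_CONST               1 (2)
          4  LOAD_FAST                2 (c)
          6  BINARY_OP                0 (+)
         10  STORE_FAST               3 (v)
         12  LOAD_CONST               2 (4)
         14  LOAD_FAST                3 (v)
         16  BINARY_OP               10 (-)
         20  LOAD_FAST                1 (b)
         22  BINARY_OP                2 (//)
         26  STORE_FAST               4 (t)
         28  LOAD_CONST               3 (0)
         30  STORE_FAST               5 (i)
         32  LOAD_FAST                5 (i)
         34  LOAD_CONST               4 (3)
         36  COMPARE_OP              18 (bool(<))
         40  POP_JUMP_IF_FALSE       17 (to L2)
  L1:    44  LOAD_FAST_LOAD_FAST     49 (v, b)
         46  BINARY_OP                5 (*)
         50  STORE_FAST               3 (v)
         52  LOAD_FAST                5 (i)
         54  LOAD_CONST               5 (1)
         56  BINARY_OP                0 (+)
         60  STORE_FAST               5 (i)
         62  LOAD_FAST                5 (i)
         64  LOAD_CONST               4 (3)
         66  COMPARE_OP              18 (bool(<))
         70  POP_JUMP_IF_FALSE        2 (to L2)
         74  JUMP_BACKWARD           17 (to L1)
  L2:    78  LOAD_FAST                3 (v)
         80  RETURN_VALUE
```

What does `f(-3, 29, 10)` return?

292668

LOAD_CONST → push 2. Stack: [2]
LOAD_FAST c → push 10. Stack: [2, 10]
BINARY_OP + → 2 + 10 = 12. Stack: [12]
STORE_FAST v → v=12. Stack: []
LOAD_CONST → push 4. Stack: [4]
LOAD_FAST v → push 12. Stack: [4, 12]
BINARY_OP - → 4 - 12 = -8. Stack: [-8]
LOAD_FAST b → push 29. Stack: [-8, 29]
BINARY_OP // → -8 // 29 = -1. Stack: [-1]
STORE_FAST t → t=-1. Stack: []
LOAD_CONST → push 0. Stack: [0]
STORE_FAST i → i=0. Stack: []
LOAD_FAST i → push 0. Stack: [0]
LOAD_CONST → push 3. Stack: [0, 3]
COMPARE_OP bool(<) → 0 vs 3 = True. Stack: [True]
POP_JUMP_IF_FALSE → pop True; no jump. Stack: []
LOAD_FAST_LOAD_FAST v,b → push 12,29. Stack: [12, 29]
BINARY_OP * → 12 * 29 = 348. Stack: [348]
STORE_FAST v → v=348. Stack: []
LOAD_FAST i → push 0. Stack: [0]
LOAD_CONST → push 1. Stack: [0, 1]
BINARY_OP + → 0 + 1 = 1. Stack: [1]
STORE_FAST i → i=1. Stack: []
LOAD_FAST i → push 1. Stack: [1]
LOAD_CONST → push 3. Stack: [1, 3]
COMPARE_OP bool(<) → 1 vs 3 = True. Stack: [True]
POP_JUMP_IF_FALSE → pop True; no jump. Stack: []
LOAD_FAST_LOAD_FAST v,b → push 348,29. Stack: [348, 29]
BINARY_OP * → 348 * 29 = 10092. Stack: [10092]
STORE_FAST v → v=10092. Stack: []
LOAD_FAST i → push 1. Stack: [1]
LOAD_CONST → push 1. Stack: [1, 1]
BINARY_OP + → 1 + 1 = 2. Stack: [2]
STORE_FAST i → i=2. Stack: []
LOAD_FAST i → push 2. Stack: [2]
LOAD_CONST → push 3. Stack: [2, 3]
COMPARE_OP bool(<) → 2 vs 3 = True. Stack: [True]
POP_JUMP_IF_FALSE → pop True; no jump. Stack: []
LOAD_FAST_LOAD_FAST v,b → push 10092,29. Stack: [10092, 29]
BINARY_OP * → 10092 * 29 = 292668. Stack: [292668]
STORE_FAST v → v=292668. Stack: []
LOAD_FAST i → push 2. Stack: [2]
LOAD_CONST → push 1. Stack: [2, 1]
BINARY_OP + → 2 + 1 = 3. Stack: [3]
STORE_FAST i → i=3. Stack: []
LOAD_FAST i → push 3. Stack: [3]
LOAD_CONST → push 3. Stack: [3, 3]
COMPARE_OP bool(<) → 3 vs 3 = False. Stack: [False]
POP_JUMP_IF_FALSE → pop False; jump. Stack: []
LOAD_FAST v → push 292668. Stack: [292668]
RETURN_VALUE → return 292668.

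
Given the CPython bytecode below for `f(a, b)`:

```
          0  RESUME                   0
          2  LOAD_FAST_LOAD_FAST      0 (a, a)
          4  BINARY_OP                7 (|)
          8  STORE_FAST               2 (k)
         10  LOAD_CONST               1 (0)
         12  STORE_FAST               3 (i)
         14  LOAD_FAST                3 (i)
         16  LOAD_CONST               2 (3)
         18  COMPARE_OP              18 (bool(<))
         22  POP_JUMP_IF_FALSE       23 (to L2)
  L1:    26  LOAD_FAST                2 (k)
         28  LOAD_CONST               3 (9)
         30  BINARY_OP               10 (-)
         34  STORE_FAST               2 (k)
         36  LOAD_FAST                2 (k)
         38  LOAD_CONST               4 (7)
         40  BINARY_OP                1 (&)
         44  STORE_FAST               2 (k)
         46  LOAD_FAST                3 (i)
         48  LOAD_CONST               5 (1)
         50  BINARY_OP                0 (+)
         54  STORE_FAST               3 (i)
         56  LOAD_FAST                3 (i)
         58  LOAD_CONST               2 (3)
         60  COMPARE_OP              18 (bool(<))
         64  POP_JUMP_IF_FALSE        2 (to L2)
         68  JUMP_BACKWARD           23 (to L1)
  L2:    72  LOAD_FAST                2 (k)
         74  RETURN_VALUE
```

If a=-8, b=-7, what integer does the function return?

LOAD_FAST_LOAD_FAST a,a → push -8,-8. Stack: [-8, -8]
BINARY_OP | → -8 | -8 = -8. Stack: [-8]
STORE_FAST k → k=-8. Stack: []
LOAD_CONST → push 0. Stack: [0]
STORE_FAST i → i=0. Stack: []
LOAD_FAST i → push 0. Stack: [0]
LOAD_CONST → push 3. Stack: [0, 3]
COMPARE_OP bool(<) → 0 vs 3 = True. Stack: [True]
POP_JUMP_IF_FALSE → pop True; no jump. Stack: []
LOAD_FAST k → push -8. Stack: [-8]
LOAD_CONST → push 9. Stack: [-8, 9]
BINARY_OP - → -8 - 9 = -17. Stack: [-17]
STORE_FAST k → k=-17. Stack: []
LOAD_FAST k → push -17. Stack: [-17]
LOAD_CONST → push 7. Stack: [-17, 7]
BINARY_OP & → -17 & 7 = 7. Stack: [7]
STORE_FAST k → k=7. Stack: []
LOAD_FAST i → push 0. Stack: [0]
LOAD_CONST → push 1. Stack: [0, 1]
BINARY_OP + → 0 + 1 = 1. Stack: [1]
STORE_FAST i → i=1. Stack: []
LOAD_FAST i → push 1. Stack: [1]
LOAD_CONST → push 3. Stack: [1, 3]
COMPARE_OP bool(<) → 1 vs 3 = True. Stack: [True]
POP_JUMP_IF_FALSE → pop True; no jump. Stack: []
LOAD_FAST k → push 7. Stack: [7]
LOAD_CONST → push 9. Stack: [7, 9]
BINARY_OP - → 7 - 9 = -2. Stack: [-2]
STORE_FAST k → k=-2. Stack: []
LOAD_FAST k → push -2. Stack: [-2]
LOAD_CONST → push 7. Stack: [-2, 7]
BINARY_OP & → -2 & 7 = 6. Stack: [6]
STORE_FAST k → k=6. Stack: []
LOAD_FAST i → push 1. Stack: [1]
LOAD_CONST → push 1. Stack: [1, 1]
BINARY_OP + → 1 + 1 = 2. Stack: [2]
STORE_FAST i → i=2. Stack: []
LOAD_FAST i → push 2. Stack: [2]
LOAD_CONST → push 3. Stack: [2, 3]
COMPARE_OP bool(<) → 2 vs 3 = True. Stack: [True]
POP_JUMP_IF_FALSE → pop True; no jump. Stack: []
LOAD_FAST k → push 6. Stack: [6]
LOAD_CONST → push 9. Stack: [6, 9]
BINARY_OP - → 6 - 9 = -3. Stack: [-3]
STORE_FAST k → k=-3. Stack: []
LOAD_FAST k → push -3. Stack: [-3]
LOAD_CONST → push 7. Stack: [-3, 7]
BINARY_OP & → -3 & 7 = 5. Stack: [5]
STORE_FAST k → k=5. Stack: []
LOAD_FAST i → push 2. Stack: [2]
LOAD_CONST → push 1. Stack: [2, 1]
BINARY_OP + → 2 + 1 = 3. Stack: [3]
STORE_FAST i → i=3. Stack: []
LOAD_FAST i → push 3. Stack: [3]
LOAD_CONST → push 3. Stack: [3, 3]
COMPARE_OP bool(<) → 3 vs 3 = False. Stack: [False]
POP_JUMP_IF_FALSE → pop False; jump. Stack: []
LOAD_FAST k → push 5. Stack: [5]
RETURN_VALUE → return 5.

5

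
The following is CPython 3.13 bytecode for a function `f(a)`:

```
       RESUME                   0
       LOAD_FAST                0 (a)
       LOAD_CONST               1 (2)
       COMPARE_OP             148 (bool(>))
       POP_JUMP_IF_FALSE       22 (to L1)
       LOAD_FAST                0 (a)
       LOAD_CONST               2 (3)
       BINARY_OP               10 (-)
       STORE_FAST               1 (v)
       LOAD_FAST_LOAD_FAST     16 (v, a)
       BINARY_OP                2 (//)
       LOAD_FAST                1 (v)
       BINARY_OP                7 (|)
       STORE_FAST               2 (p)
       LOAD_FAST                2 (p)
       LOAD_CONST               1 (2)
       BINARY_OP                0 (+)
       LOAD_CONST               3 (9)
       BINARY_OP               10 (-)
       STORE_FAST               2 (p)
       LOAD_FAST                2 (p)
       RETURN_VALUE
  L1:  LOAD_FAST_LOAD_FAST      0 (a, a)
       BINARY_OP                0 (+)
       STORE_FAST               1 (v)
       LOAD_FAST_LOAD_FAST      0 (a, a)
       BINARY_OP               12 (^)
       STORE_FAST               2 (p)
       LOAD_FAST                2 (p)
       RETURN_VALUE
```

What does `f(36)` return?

26

LOAD_FAST a → push 36. Stack: [36]
LOAD_CONST → push 2. Stack: [36, 2]
COMPARE_OP bool(>) → 36 vs 2 = True. Stack: [True]
POP_JUMP_IF_FALSE → pop True; no jump. Stack: []
LOAD_FAST a → push 36. Stack: [36]
LOAD_CONST → push 3. Stack: [36, 3]
BINARY_OP - → 36 - 3 = 33. Stack: [33]
STORE_FAST v → v=33. Stack: []
LOAD_FAST_LOAD_FAST v,a → push 33,36. Stack: [33, 36]
BINARY_OP // → 33 // 36 = 0. Stack: [0]
LOAD_FAST v → push 33. Stack: [0, 33]
BINARY_OP | → 0 | 33 = 33. Stack: [33]
STORE_FAST p → p=33. Stack: []
LOAD_FAST p → push 33. Stack: [33]
LOAD_CONST → push 2. Stack: [33, 2]
BINARY_OP + → 33 + 2 = 35. Stack: [35]
LOAD_CONST → push 9. Stack: [35, 9]
BINARY_OP - → 35 - 9 = 26. Stack: [26]
STORE_FAST p → p=26. Stack: []
LOAD_FAST p → push 26. Stack: [26]
RETURN_VALUE → return 26.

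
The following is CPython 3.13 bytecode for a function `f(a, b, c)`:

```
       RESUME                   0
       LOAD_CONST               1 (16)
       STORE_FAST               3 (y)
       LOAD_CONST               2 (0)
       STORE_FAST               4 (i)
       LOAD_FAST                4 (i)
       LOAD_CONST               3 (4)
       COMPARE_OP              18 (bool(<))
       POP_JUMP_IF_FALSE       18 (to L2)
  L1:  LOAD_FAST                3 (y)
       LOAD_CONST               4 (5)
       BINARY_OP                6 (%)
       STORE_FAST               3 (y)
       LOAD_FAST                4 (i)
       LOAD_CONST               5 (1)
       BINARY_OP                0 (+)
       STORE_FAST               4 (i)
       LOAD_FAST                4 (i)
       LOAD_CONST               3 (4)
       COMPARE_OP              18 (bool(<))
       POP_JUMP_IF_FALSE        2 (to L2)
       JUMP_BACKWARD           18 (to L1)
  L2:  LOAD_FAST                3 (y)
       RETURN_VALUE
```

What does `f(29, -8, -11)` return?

1

LOAD_CONST → push 16. Stack: [16]
STORE_FAST y → y=16. Stack: []
LOAD_CONST → push 0. Stack: [0]
STORE_FAST i → i=0. Stack: []
LOAD_FAST i → push 0. Stack: [0]
LOAD_CONST → push 4. Stack: [0, 4]
COMPARE_OP bool(<) → 0 vs 4 = True. Stack: [True]
POP_JUMP_IF_FALSE → pop True; no jump. Stack: []
LOAD_FAST y → push 16. Stack: [16]
LOAD_CONST → push 5. Stack: [16, 5]
BINARY_OP % → 16 % 5 = 1. Stack: [1]
STORE_FAST y → y=1. Stack: []
LOAD_FAST i → push 0. Stack: [0]
LOAD_CONST → push 1. Stack: [0, 1]
BINARY_OP + → 0 + 1 = 1. Stack: [1]
STORE_FAST i → i=1. Stack: []
LOAD_FAST i → push 1. Stack: [1]
LOAD_CONST → push 4. Stack: [1, 4]
COMPARE_OP bool(<) → 1 vs 4 = True. Stack: [True]
POP_JUMP_IF_FALSE → pop True; no jump. Stack: []
LOAD_FAST y → push 1. Stack: [1]
LOAD_CONST → push 5. Stack: [1, 5]
BINARY_OP % → 1 % 5 = 1. Stack: [1]
STORE_FAST y → y=1. Stack: []
LOAD_FAST i → push 1. Stack: [1]
LOAD_CONST → push 1. Stack: [1, 1]
BINARY_OP + → 1 + 1 = 2. Stack: [2]
STORE_FAST i → i=2. Stack: []
LOAD_FAST i → push 2. Stack: [2]
LOAD_CONST → push 4. Stack: [2, 4]
COMPARE_OP bool(<) → 2 vs 4 = True. Stack: [True]
POP_JUMP_IF_FALSE → pop True; no jump. Stack: []
LOAD_FAST y → push 1. Stack: [1]
LOAD_CONST → push 5. Stack: [1, 5]
BINARY_OP % → 1 % 5 = 1. Stack: [1]
STORE_FAST y → y=1. Stack: []
LOAD_FAST i → push 2. Stack: [2]
LOAD_CONST → push 1. Stack: [2, 1]
BINARY_OP + → 2 + 1 = 3. Stack: [3]
STORE_FAST i → i=3. Stack: []
LOAD_FAST i → push 3. Stack: [3]
LOAD_CONST → push 4. Stack: [3, 4]
COMPARE_OP bool(<) → 3 vs 4 = True. Stack: [True]
POP_JUMP_IF_FALSE → pop True; no jump. Stack: []
LOAD_FAST y → push 1. Stack: [1]
LOAD_CONST → push 5. Stack: [1, 5]
BINARY_OP % → 1 % 5 = 1. Stack: [1]
STORE_FAST y → y=1. Stack: []
LOAD_FAST i → push 3. Stack: [3]
LOAD_CONST → push 1. Stack: [3, 1]
BINARY_OP + → 3 + 1 = 4. Stack: [4]
STORE_FAST i → i=4. Stack: []
LOAD_FAST i → push 4. Stack: [4]
LOAD_CONST → push 4. Stack: [4, 4]
COMPARE_OP bool(<) → 4 vs 4 = False. Stack: [False]
POP_JUMP_IF_FALSE → pop False; jump. Stack: []
LOAD_FAST y → push 1. Stack: [1]
RETURN_VALUE → return 1.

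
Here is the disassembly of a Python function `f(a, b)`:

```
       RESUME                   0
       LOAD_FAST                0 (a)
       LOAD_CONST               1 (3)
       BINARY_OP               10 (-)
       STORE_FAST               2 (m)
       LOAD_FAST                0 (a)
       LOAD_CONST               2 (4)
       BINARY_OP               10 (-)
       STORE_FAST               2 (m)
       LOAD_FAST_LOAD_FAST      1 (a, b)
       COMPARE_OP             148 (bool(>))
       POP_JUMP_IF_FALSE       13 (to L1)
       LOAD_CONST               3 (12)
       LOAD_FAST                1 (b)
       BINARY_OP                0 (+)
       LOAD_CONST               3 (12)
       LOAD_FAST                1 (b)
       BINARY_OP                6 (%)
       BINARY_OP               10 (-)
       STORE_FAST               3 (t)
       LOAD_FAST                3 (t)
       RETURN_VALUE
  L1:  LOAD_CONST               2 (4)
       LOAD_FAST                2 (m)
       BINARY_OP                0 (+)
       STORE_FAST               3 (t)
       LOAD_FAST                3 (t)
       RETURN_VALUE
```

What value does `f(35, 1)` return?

LOAD_FAST a → push 35. Stack: [35]
LOAD_CONST → push 3. Stack: [35, 3]
BINARY_OP - → 35 - 3 = 32. Stack: [32]
STORE_FAST m → m=32. Stack: []
LOAD_FAST a → push 35. Stack: [35]
LOAD_CONST → push 4. Stack: [35, 4]
BINARY_OP - → 35 - 4 = 31. Stack: [31]
STORE_FAST m → m=31. Stack: []
LOAD_FAST_LOAD_FAST a,b → push 35,1. Stack: [35, 1]
COMPARE_OP bool(>) → 35 vs 1 = True. Stack: [True]
POP_JUMP_IF_FALSE → pop True; no jump. Stack: []
LOAD_CONST → push 12. Stack: [12]
LOAD_FAST b → push 1. Stack: [12, 1]
BINARY_OP + → 12 + 1 = 13. Stack: [13]
LOAD_CONST → push 12. Stack: [13, 12]
LOAD_FAST b → push 1. Stack: [13, 12, 1]
BINARY_OP % → 12 % 1 = 0. Stack: [13, 0]
BINARY_OP - → 13 - 0 = 13. Stack: [13]
STORE_FAST t → t=13. Stack: []
LOAD_FAST t → push 13. Stack: [13]
RETURN_VALUE → return 13.

13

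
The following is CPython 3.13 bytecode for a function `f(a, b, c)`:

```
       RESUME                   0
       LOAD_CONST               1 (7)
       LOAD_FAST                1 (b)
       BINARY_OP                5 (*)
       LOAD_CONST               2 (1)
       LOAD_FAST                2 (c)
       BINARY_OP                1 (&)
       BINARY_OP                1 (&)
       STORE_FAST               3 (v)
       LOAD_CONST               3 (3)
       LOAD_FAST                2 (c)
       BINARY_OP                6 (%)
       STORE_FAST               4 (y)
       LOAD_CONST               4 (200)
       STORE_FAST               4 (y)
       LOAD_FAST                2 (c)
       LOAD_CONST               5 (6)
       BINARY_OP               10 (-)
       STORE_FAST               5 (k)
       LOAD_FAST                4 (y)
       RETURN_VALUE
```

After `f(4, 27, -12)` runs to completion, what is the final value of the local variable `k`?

-18

LOAD_CONST → push 7. Stack: [7]
LOAD_FAST b → push 27. Stack: [7, 27]
BINARY_OP * → 7 * 27 = 189. Stack: [189]
LOAD_CONST → push 1. Stack: [189, 1]
LOAD_FAST c → push -12. Stack: [189, 1, -12]
BINARY_OP & → 1 & -12 = 0. Stack: [189, 0]
BINARY_OP & → 189 & 0 = 0. Stack: [0]
STORE_FAST v → v=0. Stack: []
LOAD_CONST → push 3. Stack: [3]
LOAD_FAST c → push -12. Stack: [3, -12]
BINARY_OP % → 3 % -12 = -9. Stack: [-9]
STORE_FAST y → y=-9. Stack: []
LOAD_CONST → push 200. Stack: [200]
STORE_FAST y → y=200. Stack: []
LOAD_FAST c → push -12. Stack: [-12]
LOAD_CONST → push 6. Stack: [-12, 6]
BINARY_OP - → -12 - 6 = -18. Stack: [-18]
STORE_FAST k → k=-18. Stack: []
LOAD_FAST y → push 200. Stack: [200]
RETURN_VALUE → return 200.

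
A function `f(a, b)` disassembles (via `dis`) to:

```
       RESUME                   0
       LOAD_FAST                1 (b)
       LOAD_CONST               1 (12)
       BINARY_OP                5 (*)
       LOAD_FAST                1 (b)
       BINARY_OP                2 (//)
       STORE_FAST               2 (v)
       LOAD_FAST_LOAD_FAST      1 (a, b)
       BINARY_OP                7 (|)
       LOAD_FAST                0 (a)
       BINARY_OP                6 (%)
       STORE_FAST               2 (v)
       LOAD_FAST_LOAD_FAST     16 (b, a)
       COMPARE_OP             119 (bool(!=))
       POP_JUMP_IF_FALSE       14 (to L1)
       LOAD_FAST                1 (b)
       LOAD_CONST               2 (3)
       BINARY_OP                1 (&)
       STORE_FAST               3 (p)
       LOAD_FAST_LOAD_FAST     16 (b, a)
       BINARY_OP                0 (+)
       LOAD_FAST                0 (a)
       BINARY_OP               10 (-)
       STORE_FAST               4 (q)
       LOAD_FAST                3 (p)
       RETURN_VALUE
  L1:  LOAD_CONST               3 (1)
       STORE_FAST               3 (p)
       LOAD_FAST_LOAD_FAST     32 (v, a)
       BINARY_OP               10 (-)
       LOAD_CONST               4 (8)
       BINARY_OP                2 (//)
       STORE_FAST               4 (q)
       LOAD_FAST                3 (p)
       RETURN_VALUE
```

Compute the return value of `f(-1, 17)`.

LOAD_FAST b → push 17. Stack: [17]
LOAD_CONST → push 12. Stack: [17, 12]
BINARY_OP * → 17 * 12 = 204. Stack: [204]
LOAD_FAST b → push 17. Stack: [204, 17]
BINARY_OP // → 204 // 17 = 12. Stack: [12]
STORE_FAST v → v=12. Stack: []
LOAD_FAST_LOAD_FAST a,b → push -1,17. Stack: [-1, 17]
BINARY_OP | → -1 | 17 = -1. Stack: [-1]
LOAD_FAST a → push -1. Stack: [-1, -1]
BINARY_OP % → -1 % -1 = 0. Stack: [0]
STORE_FAST v → v=0. Stack: []
LOAD_FAST_LOAD_FAST b,a → push 17,-1. Stack: [17, -1]
COMPARE_OP bool(!=) → 17 vs -1 = True. Stack: [True]
POP_JUMP_IF_FALSE → pop True; no jump. Stack: []
LOAD_FAST b → push 17. Stack: [17]
LOAD_CONST → push 3. Stack: [17, 3]
BINARY_OP & → 17 & 3 = 1. Stack: [1]
STORE_FAST p → p=1. Stack: []
LOAD_FAST_LOAD_FAST b,a → push 17,-1. Stack: [17, -1]
BINARY_OP + → 17 + -1 = 16. Stack: [16]
LOAD_FAST a → push -1. Stack: [16, -1]
BINARY_OP - → 16 - -1 = 17. Stack: [17]
STORE_FAST q → q=17. Stack: []
LOAD_FAST p → push 1. Stack: [1]
RETURN_VALUE → return 1.

1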